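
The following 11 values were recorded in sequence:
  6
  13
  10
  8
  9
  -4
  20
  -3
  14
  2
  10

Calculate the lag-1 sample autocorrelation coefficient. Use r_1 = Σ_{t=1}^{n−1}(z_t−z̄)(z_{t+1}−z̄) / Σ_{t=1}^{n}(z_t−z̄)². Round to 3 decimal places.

Mean z̄ = (6 + 13 + 10 + 8 + 9 − 4 + 20 − 3 + 14 + 2 + 10)/11 = 7.7273
Numerator Σ_{t=1}^{10}(z_t−z̄)(z_{t+1}−z̄) = -402.8926
Denominator Σ(z_t−z̄)² = 518.1818
r_1 = -402.8926 / 518.1818 = -0.778

-0.778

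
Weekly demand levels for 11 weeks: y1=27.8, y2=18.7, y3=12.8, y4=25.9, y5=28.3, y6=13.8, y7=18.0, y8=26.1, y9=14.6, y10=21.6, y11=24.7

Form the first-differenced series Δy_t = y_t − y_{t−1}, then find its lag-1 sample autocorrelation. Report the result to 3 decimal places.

First differences Δy: -9.1, -5.9, 13.1, 2.4, -14.5, 4.2, 8.1, -11.5, 7.0, 3.1
Mean of differences = -0.3100
Numerator Σ(Δy_t−Δȳ)(Δy_{t+1}−Δȳ) = -204.9871
Denominator Σ(Δy_t−Δȳ)² = 778.3890
r_1(Δy) = -204.9871 / 778.3890 = -0.263

-0.263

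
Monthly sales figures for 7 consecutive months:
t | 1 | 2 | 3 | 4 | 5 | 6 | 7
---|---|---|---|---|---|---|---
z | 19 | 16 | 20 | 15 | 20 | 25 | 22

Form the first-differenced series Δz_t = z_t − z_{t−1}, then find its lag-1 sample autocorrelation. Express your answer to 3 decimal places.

-0.481

First differences Δz: -3, 4, -5, 5, 5, -3
Mean of differences = 0.5000
Numerator Σ(Δz_t−Δz̄)(Δz_{t+1}−Δz̄) = -51.7500
Denominator Σ(Δz_t−Δz̄)² = 107.5000
r_1(Δz) = -51.7500 / 107.5000 = -0.481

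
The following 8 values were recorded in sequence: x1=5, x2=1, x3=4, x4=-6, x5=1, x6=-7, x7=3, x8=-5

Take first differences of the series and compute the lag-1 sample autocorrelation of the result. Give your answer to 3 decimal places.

First differences Δx: -4, 3, -10, 7, -8, 10, -8
Mean of differences = -1.4286
Numerator Σ(Δx_t−Δx̄)(Δx_{t+1}−Δx̄) = -327.1837
Denominator Σ(Δx_t−Δx̄)² = 387.7143
r_1(Δx) = -327.1837 / 387.7143 = -0.844

-0.844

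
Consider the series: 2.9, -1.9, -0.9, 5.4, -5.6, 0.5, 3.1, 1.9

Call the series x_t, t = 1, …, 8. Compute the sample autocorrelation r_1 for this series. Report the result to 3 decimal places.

-0.422

Mean x̄ = (2.9 − 1.9 − 0.9 + 5.4 − 5.6 + 0.5 + 3.1 + 1.9)/8 = 0.6750
Deviations from mean: 2.2250, -2.5750, -1.5750, 4.7250, -6.2750, -0.1750, 2.4250, 1.2250
Numerator Σ_{t=1}^{7}(x_t−x̄)(x_{t+1}−x̄) = -35.1206
Denominator Σ(x_t−x̄)² = 83.1750
r_1 = -35.1206 / 83.1750 = -0.422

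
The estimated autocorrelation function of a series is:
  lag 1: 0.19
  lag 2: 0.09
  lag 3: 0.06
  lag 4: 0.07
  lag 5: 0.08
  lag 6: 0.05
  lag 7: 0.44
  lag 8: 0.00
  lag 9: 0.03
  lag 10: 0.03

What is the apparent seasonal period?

7

The largest autocorrelation is r_7 = 0.44; the remaining lags stay at or below 0.19.
The dominant spike at lag 7 indicates a seasonal period of 7.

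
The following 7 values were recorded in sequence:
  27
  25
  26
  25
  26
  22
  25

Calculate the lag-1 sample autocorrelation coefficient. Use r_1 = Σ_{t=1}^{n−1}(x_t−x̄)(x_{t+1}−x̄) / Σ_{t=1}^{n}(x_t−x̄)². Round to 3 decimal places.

-0.194

Mean x̄ = (27 + 25 + 26 + 25 + 26 + 22 + 25)/7 = 25.1429
Deviations from mean: 1.8571, -0.1429, 0.8571, -0.1429, 0.8571, -3.1429, -0.1429
Numerator Σ_{t=1}^{6}(x_t−x̄)(x_{t+1}−x̄) = -2.8776
Denominator Σ(x_t−x̄)² = 14.8571
r_1 = -2.8776 / 14.8571 = -0.194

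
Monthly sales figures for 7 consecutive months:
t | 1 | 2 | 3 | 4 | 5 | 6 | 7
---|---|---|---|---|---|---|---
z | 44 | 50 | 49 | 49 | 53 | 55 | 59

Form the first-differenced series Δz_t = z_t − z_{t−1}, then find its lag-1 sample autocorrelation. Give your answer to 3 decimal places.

First differences Δz: 6, -1, 0, 4, 2, 4
Mean of differences = 2.5000
Numerator Σ(Δz_t−Δz̄)(Δz_{t+1}−Δz̄) = -8.7500
Denominator Σ(Δz_t−Δz̄)² = 35.5000
r_1(Δz) = -8.7500 / 35.5000 = -0.246

-0.246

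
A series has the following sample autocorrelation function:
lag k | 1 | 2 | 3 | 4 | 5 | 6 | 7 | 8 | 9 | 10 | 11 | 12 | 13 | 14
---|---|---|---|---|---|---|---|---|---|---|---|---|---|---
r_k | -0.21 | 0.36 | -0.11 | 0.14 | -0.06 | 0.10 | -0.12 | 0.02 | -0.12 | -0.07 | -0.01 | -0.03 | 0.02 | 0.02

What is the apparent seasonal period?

The largest autocorrelation is r_2 = 0.36; the remaining lags stay at or below 0.14.
The dominant spike at lag 2 indicates a seasonal period of 2.

2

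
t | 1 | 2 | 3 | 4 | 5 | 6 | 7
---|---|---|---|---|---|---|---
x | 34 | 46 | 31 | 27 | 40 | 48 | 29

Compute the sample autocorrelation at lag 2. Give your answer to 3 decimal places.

Mean x̄ = (34 + 46 + 31 + 27 + 40 + 48 + 29)/7 = 36.4286
Numerator Σ_{t=1}^{5}(x_t−x̄)(x_{t+2}−x̄) = -232.0816
Denominator Σ(x_t−x̄)² = 417.7143
r_2 = -232.0816 / 417.7143 = -0.556

-0.556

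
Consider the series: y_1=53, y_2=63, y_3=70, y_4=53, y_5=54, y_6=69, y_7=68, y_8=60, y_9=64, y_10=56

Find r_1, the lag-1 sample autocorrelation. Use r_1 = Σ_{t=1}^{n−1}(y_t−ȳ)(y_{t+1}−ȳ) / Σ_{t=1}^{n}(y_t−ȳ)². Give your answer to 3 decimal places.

Mean ȳ = (53 + 63 + 70 + 53 + 54 + 69 + 68 + 60 + 64 + 56)/10 = 61.0000
Numerator Σ_{t=1}^{9}(y_t−ȳ)(y_{t+1}−ȳ) = -39.0000
Denominator Σ(y_t−ȳ)² = 410.0000
r_1 = -39.0000 / 410.0000 = -0.095

-0.095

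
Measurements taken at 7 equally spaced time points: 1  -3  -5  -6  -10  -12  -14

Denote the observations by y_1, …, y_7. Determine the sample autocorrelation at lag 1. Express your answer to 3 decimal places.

Mean ȳ = (1 − 3 − 5 − 6 − 10 − 12 − 14)/7 = -7.0000
Deviations from mean: 8.0000, 4.0000, 2.0000, 1.0000, -3.0000, -5.0000, -7.0000
Numerator Σ_{t=1}^{6}(y_t−ȳ)(y_{t+1}−ȳ) = 89.0000
Denominator Σ(y_t−ȳ)² = 168.0000
r_1 = 89.0000 / 168.0000 = 0.530

0.530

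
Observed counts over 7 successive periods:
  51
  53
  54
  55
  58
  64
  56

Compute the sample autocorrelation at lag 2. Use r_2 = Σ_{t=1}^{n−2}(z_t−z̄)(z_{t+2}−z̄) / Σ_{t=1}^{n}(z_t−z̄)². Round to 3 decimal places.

Mean z̄ = (51 + 53 + 54 + 55 + 58 + 64 + 56)/7 = 55.8571
Deviations from mean: -4.8571, -2.8571, -1.8571, -0.8571, 2.1429, 8.1429, 0.1429
Numerator Σ_{t=1}^{5}(z_t−z̄)(z_{t+2}−z̄) = 0.8163
Denominator Σ(z_t−z̄)² = 106.8571
r_2 = 0.8163 / 106.8571 = 0.008

0.008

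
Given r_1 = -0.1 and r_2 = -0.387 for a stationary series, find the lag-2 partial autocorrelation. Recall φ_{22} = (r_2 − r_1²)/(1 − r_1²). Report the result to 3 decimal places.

-0.401

φ_{22} = (r_2 − r_1²) / (1 − r_1²)
r_1² = (-0.1)² = 0.01
Numerator = -0.387 − 0.0100 = -0.3970; denominator = 1 − 0.0100 = 0.9900
φ_{22} = -0.3970 / 0.9900 = -0.401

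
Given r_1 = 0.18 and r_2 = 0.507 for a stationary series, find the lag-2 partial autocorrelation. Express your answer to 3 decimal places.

0.490

φ_{22} = (r_2 − r_1²) / (1 − r_1²)
r_1² = (0.18)² = 0.0324
Numerator = 0.507 − 0.0324 = 0.4746; denominator = 1 − 0.0324 = 0.9676
φ_{22} = 0.4746 / 0.9676 = 0.490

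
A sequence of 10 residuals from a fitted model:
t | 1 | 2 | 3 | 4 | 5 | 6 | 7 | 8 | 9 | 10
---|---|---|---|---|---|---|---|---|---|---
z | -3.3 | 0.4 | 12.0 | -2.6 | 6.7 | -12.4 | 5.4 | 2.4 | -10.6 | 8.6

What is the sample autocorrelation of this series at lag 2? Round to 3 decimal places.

0.058

Mean z̄ = (-3.3 + 0.4 + 12.0 − 2.6 + 6.7 − 12.4 + 5.4 + 2.4 − 10.6 + 8.6)/10 = 0.6600
Numerator Σ_{t=1}^{8}(z_t−z̄)(z_{t+2}−z̄) = 33.3588
Denominator Σ(z_t−z̄)² = 577.3440
r_2 = 33.3588 / 577.3440 = 0.058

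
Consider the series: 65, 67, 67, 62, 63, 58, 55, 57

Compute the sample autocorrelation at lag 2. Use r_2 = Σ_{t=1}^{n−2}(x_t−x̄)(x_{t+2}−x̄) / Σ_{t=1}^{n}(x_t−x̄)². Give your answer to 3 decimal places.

0.223

Mean x̄ = (65 + 67 + 67 + 62 + 63 + 58 + 55 + 57)/8 = 61.7500
Deviations from mean: 3.2500, 5.2500, 5.2500, 0.2500, 1.2500, -3.7500, -6.7500, -4.7500
Σ(x_t−x̄)(x_{t+2}−x̄) = (17.0625) + (1.3125) + (6.5625) + (-0.9375) + (-8.4375) + (17.8125) = 33.3750
Denominator Σ(x_t−x̄)² = 149.5000
r_2 = 33.3750 / 149.5000 = 0.223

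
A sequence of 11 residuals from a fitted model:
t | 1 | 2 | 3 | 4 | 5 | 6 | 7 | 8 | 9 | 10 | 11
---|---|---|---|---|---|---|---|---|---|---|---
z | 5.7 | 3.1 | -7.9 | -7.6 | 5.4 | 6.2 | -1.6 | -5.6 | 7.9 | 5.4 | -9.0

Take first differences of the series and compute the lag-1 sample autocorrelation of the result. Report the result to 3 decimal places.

First differences Δz: -2.6, -11.0, 0.3, 13.0, 0.8, -7.8, -4.0, 13.5, -2.5, -14.4
Mean of differences = -1.4700
Numerator Σ(Δz_t−Δz̄)(Δz_{t+1}−Δz̄) = 14.0301
Denominator Σ(Δz_t−Δz̄)² = 748.5810
r_1(Δz) = 14.0301 / 748.5810 = 0.019

0.019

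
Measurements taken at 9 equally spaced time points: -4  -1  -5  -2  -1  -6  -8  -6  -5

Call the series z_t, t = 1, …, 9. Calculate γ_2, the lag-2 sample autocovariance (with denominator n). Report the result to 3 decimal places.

-0.616

Mean z̄ = (-4 − 1 − 5 − 2 − 1 − 6 − 8 − 6 − 5)/9 = -4.2222
Σ_{t=1}^{7}(z_t−z̄)(z_{t+2}−z̄) = -5.5432
γ_2 = -5.5432 / 9 = -0.616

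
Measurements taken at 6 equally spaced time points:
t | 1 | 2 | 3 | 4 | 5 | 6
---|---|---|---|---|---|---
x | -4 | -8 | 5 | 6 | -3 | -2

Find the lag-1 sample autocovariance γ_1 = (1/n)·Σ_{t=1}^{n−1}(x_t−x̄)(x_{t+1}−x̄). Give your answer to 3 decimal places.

Mean x̄ = (-4 − 8 + 5 + 6 − 3 − 2)/6 = -1.0000
Deviations: -3.0000, -7.0000, 6.0000, 7.0000, -2.0000, -1.0000
Σ_{t=1}^{5}(x_t−x̄)(x_{t+1}−x̄) = 9.0000
γ_1 = 9.0000 / 6 = 1.500

1.500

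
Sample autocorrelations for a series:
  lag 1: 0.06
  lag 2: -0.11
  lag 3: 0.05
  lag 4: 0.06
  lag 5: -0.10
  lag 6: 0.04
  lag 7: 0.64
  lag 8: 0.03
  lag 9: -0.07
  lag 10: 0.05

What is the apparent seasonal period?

The largest autocorrelation is r_7 = 0.64; the remaining lags stay at or below 0.06.
The dominant spike at lag 7 indicates a seasonal period of 7.

7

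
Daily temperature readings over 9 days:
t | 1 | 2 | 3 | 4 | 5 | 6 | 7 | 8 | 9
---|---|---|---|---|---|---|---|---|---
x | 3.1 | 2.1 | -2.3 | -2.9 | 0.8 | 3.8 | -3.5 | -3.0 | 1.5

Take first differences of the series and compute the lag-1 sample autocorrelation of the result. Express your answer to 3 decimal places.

First differences Δx: -1.0, -4.4, -0.6, 3.7, 3.0, -7.3, 0.5, 4.5
Mean of differences = -0.2000
Numerator Σ(Δx_t−Δx̄)(Δx_{t+1}−Δx̄) = -8.4400
Denominator Σ(Δx_t−Δx̄)² = 116.8800
r_1(Δx) = -8.4400 / 116.8800 = -0.072

-0.072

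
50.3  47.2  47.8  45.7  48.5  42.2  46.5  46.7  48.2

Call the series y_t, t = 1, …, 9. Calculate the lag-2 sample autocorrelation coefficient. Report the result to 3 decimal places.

0.247

Mean ȳ = (50.3 + 47.2 + 47.8 + 45.7 + 48.5 + 42.2 + 46.5 + 46.7 + 48.2)/9 = 47.0111
Σ(y_t−ȳ)(y_{t+2}−ȳ) = (2.5946) + (-0.2477) + (1.1746) + (6.3079) + (-0.7610) + (1.4968) + (-0.6077) = 9.9575
Denominator Σ(y_t−ȳ)² = 40.3289
r_2 = 9.9575 / 40.3289 = 0.247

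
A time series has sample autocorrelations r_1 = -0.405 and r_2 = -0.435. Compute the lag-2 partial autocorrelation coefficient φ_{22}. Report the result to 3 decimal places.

-0.717

φ_{22} = (r_2 − r_1²) / (1 − r_1²)
r_1² = (-0.405)² = 0.164025
Numerator = -0.435 − 0.1640 = -0.5990; denominator = 1 − 0.1640 = 0.8360
φ_{22} = -0.5990 / 0.8360 = -0.717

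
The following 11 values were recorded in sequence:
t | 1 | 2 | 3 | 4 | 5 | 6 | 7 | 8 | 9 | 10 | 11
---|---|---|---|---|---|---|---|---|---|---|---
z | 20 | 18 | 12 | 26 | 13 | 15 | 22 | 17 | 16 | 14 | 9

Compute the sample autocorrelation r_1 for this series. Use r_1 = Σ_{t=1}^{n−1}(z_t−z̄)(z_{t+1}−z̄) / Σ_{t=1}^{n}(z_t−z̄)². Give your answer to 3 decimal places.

-0.250

Mean z̄ = (20 + 18 + 12 + 26 + 13 + 15 + 22 + 17 + 16 + 14 + 9)/11 = 16.5455
Numerator Σ_{t=1}^{10}(z_t−z̄)(z_{t+1}−z̄) = -58.2066
Denominator Σ(z_t−z̄)² = 232.7273
r_1 = -58.2066 / 232.7273 = -0.250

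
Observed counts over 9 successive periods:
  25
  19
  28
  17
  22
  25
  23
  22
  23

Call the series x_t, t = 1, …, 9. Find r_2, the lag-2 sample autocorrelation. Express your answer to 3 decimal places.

Mean x̄ = (25 + 19 + 28 + 17 + 22 + 25 + 23 + 22 + 23)/9 = 22.6667
Σ(x_t−x̄)(x_{t+2}−x̄) = (12.4444) + (20.7778) + (-3.5556) + (-13.2222) + (-0.2222) + (-1.5556) + (0.1111) = 14.7778
Denominator Σ(x_t−x̄)² = 86.0000
r_2 = 14.7778 / 86.0000 = 0.172

0.172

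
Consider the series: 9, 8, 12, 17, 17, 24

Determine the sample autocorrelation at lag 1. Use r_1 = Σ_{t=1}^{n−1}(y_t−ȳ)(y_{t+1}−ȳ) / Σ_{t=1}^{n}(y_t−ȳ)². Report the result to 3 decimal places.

0.417

Mean ȳ = (9 + 8 + 12 + 17 + 17 + 24)/6 = 14.5000
Deviations from mean: -5.5000, -6.5000, -2.5000, 2.5000, 2.5000, 9.5000
Numerator Σ_{t=1}^{5}(y_t−ȳ)(y_{t+1}−ȳ) = 75.7500
Denominator Σ(y_t−ȳ)² = 181.5000
r_1 = 75.7500 / 181.5000 = 0.417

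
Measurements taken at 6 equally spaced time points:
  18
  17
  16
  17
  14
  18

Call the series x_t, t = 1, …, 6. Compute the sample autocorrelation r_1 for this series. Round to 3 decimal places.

Mean x̄ = (18 + 17 + 16 + 17 + 14 + 18)/6 = 16.6667
Numerator Σ_{t=1}^{5}(x_t−x̄)(x_{t+1}−x̄) = -4.4444
Denominator Σ(x_t−x̄)² = 11.3333
r_1 = -4.4444 / 11.3333 = -0.392

-0.392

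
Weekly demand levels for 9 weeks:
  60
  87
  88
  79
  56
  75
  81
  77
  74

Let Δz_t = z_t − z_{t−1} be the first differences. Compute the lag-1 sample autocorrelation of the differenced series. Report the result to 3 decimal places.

-0.055

First differences Δz: 27, 1, -9, -23, 19, 6, -4, -3
Mean of differences = 1.7500
Numerator Σ(Δz_t−Δz̄)(Δz_{t+1}−Δz̄) = -95.5625
Denominator Σ(Δz_t−Δz̄)² = 1737.5000
r_1(Δz) = -95.5625 / 1737.5000 = -0.055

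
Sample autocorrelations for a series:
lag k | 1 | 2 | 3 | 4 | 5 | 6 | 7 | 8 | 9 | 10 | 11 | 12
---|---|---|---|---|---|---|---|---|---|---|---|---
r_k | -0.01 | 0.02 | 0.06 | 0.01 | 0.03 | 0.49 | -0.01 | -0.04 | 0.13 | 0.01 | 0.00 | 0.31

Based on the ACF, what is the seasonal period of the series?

The largest autocorrelation is r_6 = 0.49, with a weaker echo at lag 12 (0.31); the remaining lags stay at or below 0.13.
The dominant spike at lag 6 indicates a seasonal period of 6.

6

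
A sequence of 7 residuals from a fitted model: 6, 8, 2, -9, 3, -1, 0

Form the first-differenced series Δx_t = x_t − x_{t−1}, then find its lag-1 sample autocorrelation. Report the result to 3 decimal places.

First differences Δx: 2, -6, -11, 12, -4, 1
Mean of differences = -1.0000
Numerator Σ(Δx_t−Δx̄)(Δx_{t+1}−Δx̄) = -140.0000
Denominator Σ(Δx_t−Δx̄)² = 316.0000
r_1(Δx) = -140.0000 / 316.0000 = -0.443

-0.443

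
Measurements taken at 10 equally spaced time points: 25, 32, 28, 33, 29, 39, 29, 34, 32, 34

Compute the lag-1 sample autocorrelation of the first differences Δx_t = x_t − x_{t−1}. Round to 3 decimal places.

First differences Δx: 7, -4, 5, -4, 10, -10, 5, -2, 2
Mean of differences = 1.0000
Numerator Σ(Δx_t−Δx̄)(Δx_{t+1}−Δx̄) = -273.0000
Denominator Σ(Δx_t−Δx̄)² = 330.0000
r_1(Δx) = -273.0000 / 330.0000 = -0.827

-0.827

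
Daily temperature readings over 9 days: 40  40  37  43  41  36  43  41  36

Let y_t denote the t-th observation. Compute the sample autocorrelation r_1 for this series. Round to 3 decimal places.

Mean ȳ = (40 + 40 + 37 + 43 + 41 + 36 + 43 + 41 + 36)/9 = 39.6667
Numerator Σ_{t=1}^{8}(y_t−ȳ)(y_{t+1}−ȳ) = -22.7778
Denominator Σ(y_t−ȳ)² = 60.0000
r_1 = -22.7778 / 60.0000 = -0.380

-0.380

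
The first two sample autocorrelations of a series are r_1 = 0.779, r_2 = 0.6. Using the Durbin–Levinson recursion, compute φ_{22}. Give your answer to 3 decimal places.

-0.017

φ_{22} = (r_2 − r_1²) / (1 − r_1²)
r_1² = (0.779)² = 0.606841
Numerator = 0.6 − 0.6068 = -0.0068; denominator = 1 − 0.6068 = 0.3932
φ_{22} = -0.0068 / 0.3932 = -0.017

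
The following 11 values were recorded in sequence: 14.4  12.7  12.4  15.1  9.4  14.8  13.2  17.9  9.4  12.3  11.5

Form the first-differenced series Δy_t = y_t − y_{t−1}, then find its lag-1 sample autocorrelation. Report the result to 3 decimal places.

First differences Δy: -1.7, -0.3, 2.7, -5.7, 5.4, -1.6, 4.7, -8.5, 2.9, -0.8
Mean of differences = -0.2900
Numerator Σ(Δy_t−Δȳ)(Δy_{t+1}−Δȳ) = -129.7501
Denominator Σ(Δy_t−Δȳ)² = 177.0290
r_1(Δy) = -129.7501 / 177.0290 = -0.733

-0.733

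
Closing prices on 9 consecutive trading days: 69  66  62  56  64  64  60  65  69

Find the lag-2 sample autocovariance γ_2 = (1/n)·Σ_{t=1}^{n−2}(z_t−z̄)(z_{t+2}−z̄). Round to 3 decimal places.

-5.287

Mean z̄ = (69 + 66 + 62 + 56 + 64 + 64 + 60 + 65 + 69)/9 = 63.8889
Σ_{t=1}^{7}(z_t−z̄)(z_{t+2}−z̄) = -47.5802
γ_2 = -47.5802 / 9 = -5.287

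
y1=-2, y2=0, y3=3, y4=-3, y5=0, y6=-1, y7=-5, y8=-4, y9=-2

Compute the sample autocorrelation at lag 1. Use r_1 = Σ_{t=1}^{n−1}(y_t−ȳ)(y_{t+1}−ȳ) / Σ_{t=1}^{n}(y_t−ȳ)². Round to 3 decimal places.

0.130

Mean ȳ = (-2 + 0 + 3 − 3 + 0 − 1 − 5 − 4 − 2)/9 = -1.5556
Numerator Σ_{t=1}^{8}(y_t−ȳ)(y_{t+1}−ȳ) = 6.0247
Denominator Σ(y_t−ȳ)² = 46.2222
r_1 = 6.0247 / 46.2222 = 0.130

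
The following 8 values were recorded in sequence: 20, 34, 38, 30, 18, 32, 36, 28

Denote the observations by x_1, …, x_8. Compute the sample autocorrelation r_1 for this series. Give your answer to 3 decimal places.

Mean x̄ = (20 + 34 + 38 + 30 + 18 + 32 + 36 + 28)/8 = 29.5000
Deviations from mean: -9.5000, 4.5000, 8.5000, 0.5000, -11.5000, 2.5000, 6.5000, -1.5000
Σ(x_t−x̄)(x_{t+1}−x̄) = (-42.7500) + (38.2500) + (4.2500) + (-5.7500) + (-28.7500) + (16.2500) + (-9.7500) = -28.2500
Denominator Σ(x_t−x̄)² = 366.0000
r_1 = -28.2500 / 366.0000 = -0.077

-0.077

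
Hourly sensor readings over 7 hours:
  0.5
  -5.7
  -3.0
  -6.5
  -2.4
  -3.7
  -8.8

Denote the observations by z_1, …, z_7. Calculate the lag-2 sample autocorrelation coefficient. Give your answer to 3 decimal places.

Mean z̄ = (0.5 − 5.7 − 3.0 − 6.5 − 2.4 − 3.7 − 8.8)/7 = -4.2286
Deviations from mean: 4.7286, -1.4714, 1.2286, -2.2714, 1.8286, 0.5286, -4.5714
Numerator Σ_{t=1}^{5}(z_t−z̄)(z_{t+2}−z̄) = 1.8384
Denominator Σ(z_t−z̄)² = 55.7143
r_2 = 1.8384 / 55.7143 = 0.033

0.033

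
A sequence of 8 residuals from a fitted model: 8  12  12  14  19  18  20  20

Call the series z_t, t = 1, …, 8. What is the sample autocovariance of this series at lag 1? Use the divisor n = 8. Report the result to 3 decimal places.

9.873

Mean z̄ = (8 + 12 + 12 + 14 + 19 + 18 + 20 + 20)/8 = 15.3750
Deviations: -7.3750, -3.3750, -3.3750, -1.3750, 3.6250, 2.6250, 4.6250, 4.6250
Σ_{t=1}^{7}(z_t−z̄)(z_{t+1}−z̄) = 78.9844
γ_1 = 78.9844 / 8 = 9.873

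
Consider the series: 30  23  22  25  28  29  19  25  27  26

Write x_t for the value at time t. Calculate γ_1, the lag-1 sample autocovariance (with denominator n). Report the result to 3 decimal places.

Mean x̄ = (30 + 23 + 22 + 25 + 28 + 29 + 19 + 25 + 27 + 26)/10 = 25.4000
Σ_{t=1}^{9}(x_t−x̄)(x_{t+1}−x̄) = -13.3600
γ_1 = -13.3600 / 10 = -1.336

-1.336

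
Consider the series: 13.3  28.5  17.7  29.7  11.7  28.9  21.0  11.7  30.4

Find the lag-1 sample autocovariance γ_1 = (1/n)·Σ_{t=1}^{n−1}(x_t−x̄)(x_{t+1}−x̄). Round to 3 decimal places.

Mean x̄ = (13.3 + 28.5 + 17.7 + 29.7 + 11.7 + 28.9 + 21.0 + 11.7 + 30.4)/9 = 21.4333
Σ_{t=1}^{8}(x_t−x̄)(x_{t+1}−x̄) = -354.1511
γ_1 = -354.1511 / 9 = -39.350

-39.350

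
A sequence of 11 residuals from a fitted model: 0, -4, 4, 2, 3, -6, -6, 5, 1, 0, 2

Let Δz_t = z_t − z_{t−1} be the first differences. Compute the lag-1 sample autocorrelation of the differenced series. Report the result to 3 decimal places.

First differences Δz: -4, 8, -2, 1, -9, 0, 11, -4, -1, 2
Mean of differences = 0.2000
Numerator Σ(Δz_t−Δz̄)(Δz_{t+1}−Δz̄) = -101.8400
Denominator Σ(Δz_t−Δz̄)² = 307.6000
r_1(Δz) = -101.8400 / 307.6000 = -0.331

-0.331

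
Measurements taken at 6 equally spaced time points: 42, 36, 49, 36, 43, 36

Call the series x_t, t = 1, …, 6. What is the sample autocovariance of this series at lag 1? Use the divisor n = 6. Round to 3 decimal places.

Mean x̄ = (42 + 36 + 49 + 36 + 43 + 36)/6 = 40.3333
Deviations: 1.6667, -4.3333, 8.6667, -4.3333, 2.6667, -4.3333
Σ_{t=1}^{5}(x_t−x̄)(x_{t+1}−x̄) = -105.4444
γ_1 = -105.4444 / 6 = -17.574

-17.574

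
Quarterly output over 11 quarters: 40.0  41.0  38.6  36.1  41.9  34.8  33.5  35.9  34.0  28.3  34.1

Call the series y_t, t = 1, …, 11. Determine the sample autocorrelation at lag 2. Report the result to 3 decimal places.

Mean ȳ = (40.0 + 41.0 + 38.6 + 36.1 + 41.9 + 34.8 + 33.5 + 35.9 + 34.0 + 28.3 + 34.1)/11 = 36.2000
Numerator Σ_{t=1}^{9}(y_t−ȳ)(y_{t+2}−ȳ) = 20.4200
Denominator Σ(y_t−ȳ)² = 156.7400
r_2 = 20.4200 / 156.7400 = 0.130

0.130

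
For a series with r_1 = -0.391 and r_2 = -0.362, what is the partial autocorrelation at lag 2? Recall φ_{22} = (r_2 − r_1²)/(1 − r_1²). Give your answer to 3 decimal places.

φ_{22} = (r_2 − r_1²) / (1 − r_1²)
r_1² = (-0.391)² = 0.152881
Numerator = -0.362 − 0.1529 = -0.5149; denominator = 1 − 0.1529 = 0.8471
φ_{22} = -0.5149 / 0.8471 = -0.608

-0.608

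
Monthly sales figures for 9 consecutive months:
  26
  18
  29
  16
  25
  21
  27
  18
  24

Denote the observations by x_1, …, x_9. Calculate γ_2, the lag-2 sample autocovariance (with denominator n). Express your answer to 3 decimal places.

Mean x̄ = (26 + 18 + 29 + 16 + 25 + 21 + 27 + 18 + 24)/9 = 22.6667
Σ_{t=1}^{7}(x_t−x̄)(x_{t+2}−x̄) = 101.7778
γ_2 = 101.7778 / 9 = 11.309

11.309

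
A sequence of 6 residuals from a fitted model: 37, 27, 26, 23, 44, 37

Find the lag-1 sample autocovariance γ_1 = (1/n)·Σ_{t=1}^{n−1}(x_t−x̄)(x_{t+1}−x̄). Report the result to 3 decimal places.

2.259

Mean x̄ = (37 + 27 + 26 + 23 + 44 + 37)/6 = 32.3333
Deviations: 4.6667, -5.3333, -6.3333, -9.3333, 11.6667, 4.6667
Σ_{t=1}^{5}(x_t−x̄)(x_{t+1}−x̄) = 13.5556
γ_1 = 13.5556 / 6 = 2.259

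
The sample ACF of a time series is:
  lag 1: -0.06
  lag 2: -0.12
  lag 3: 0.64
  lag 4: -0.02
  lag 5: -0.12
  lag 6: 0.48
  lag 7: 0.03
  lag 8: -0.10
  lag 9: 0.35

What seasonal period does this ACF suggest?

3

The largest autocorrelation is r_3 = 0.64, with weaker echoes at lags 6 (0.48) and 9 (0.35); the remaining lags stay at or below 0.03.
The dominant spike at lag 3 indicates a seasonal period of 3.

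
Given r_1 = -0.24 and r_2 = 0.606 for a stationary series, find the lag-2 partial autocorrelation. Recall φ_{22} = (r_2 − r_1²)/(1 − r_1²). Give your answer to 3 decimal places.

φ_{22} = (r_2 − r_1²) / (1 − r_1²)
r_1² = (-0.24)² = 0.0576
Numerator = 0.606 − 0.0576 = 0.5484; denominator = 1 − 0.0576 = 0.9424
φ_{22} = 0.5484 / 0.9424 = 0.582

0.582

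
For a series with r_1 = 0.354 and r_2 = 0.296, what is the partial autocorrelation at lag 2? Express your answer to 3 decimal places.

φ_{22} = (r_2 − r_1²) / (1 − r_1²)
r_1² = (0.354)² = 0.125316
Numerator = 0.296 − 0.1253 = 0.1707; denominator = 1 − 0.1253 = 0.8747
φ_{22} = 0.1707 / 0.8747 = 0.195

0.195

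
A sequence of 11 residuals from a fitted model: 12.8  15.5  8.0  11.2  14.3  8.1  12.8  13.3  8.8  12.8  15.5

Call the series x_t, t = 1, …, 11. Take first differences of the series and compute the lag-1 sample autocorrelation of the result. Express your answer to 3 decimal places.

-0.477

First differences Δx: 2.7, -7.5, 3.2, 3.1, -6.2, 4.7, 0.5, -4.5, 4.0, 2.7
Mean of differences = 0.2700
Numerator Σ(Δx_t−Δx̄)(Δx_{t+1}−Δx̄) = -89.1339
Denominator Σ(Δx_t−Δx̄)² = 186.9810
r_1(Δx) = -89.1339 / 186.9810 = -0.477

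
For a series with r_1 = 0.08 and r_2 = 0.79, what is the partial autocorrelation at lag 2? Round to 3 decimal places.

0.789

φ_{22} = (r_2 − r_1²) / (1 − r_1²)
r_1² = (0.08)² = 0.0064
Numerator = 0.79 − 0.0064 = 0.7836; denominator = 1 − 0.0064 = 0.9936
φ_{22} = 0.7836 / 0.9936 = 0.789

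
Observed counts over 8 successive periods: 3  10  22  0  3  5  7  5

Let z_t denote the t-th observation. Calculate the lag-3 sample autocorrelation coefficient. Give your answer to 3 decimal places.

-0.023

Mean z̄ = (3 + 10 + 22 + 0 + 3 + 5 + 7 + 5)/8 = 6.8750
Deviations from mean: -3.8750, 3.1250, 15.1250, -6.8750, -3.8750, -1.8750, 0.1250, -1.8750
Numerator Σ_{t=1}^{5}(z_t−z̄)(z_{t+3}−z̄) = -7.4219
Denominator Σ(z_t−z̄)² = 322.8750
r_3 = -7.4219 / 322.8750 = -0.023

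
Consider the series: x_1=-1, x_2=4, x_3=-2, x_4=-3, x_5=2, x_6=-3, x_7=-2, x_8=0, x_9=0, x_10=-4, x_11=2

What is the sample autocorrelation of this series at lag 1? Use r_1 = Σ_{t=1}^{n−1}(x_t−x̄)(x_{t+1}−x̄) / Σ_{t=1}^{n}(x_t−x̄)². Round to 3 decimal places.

Mean x̄ = (-1 + 4 − 2 − 3 + 2 − 3 − 2 + 0 + 0 − 4 + 2)/11 = -0.6364
Numerator Σ_{t=1}^{10}(x_t−x̄)(x_{t+1}−x̄) = -25.4959
Denominator Σ(x_t−x̄)² = 62.5455
r_1 = -25.4959 / 62.5455 = -0.408

-0.408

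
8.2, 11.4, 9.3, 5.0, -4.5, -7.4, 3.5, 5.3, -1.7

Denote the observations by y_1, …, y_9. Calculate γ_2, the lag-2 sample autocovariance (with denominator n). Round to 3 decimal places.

Mean ȳ = (8.2 + 11.4 + 9.3 + 5.0 − 4.5 − 7.4 + 3.5 + 5.3 − 1.7)/9 = 3.2333
Σ_{t=1}^{7}(y_t−ȳ)(y_{t+2}−ȳ) = -46.4956
γ_2 = -46.4956 / 9 = -5.166

-5.166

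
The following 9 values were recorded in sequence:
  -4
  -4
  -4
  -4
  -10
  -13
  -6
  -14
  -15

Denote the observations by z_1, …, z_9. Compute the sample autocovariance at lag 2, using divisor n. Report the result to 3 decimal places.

1.841

Mean z̄ = (-4 − 4 − 4 − 4 − 10 − 13 − 6 − 14 − 15)/9 = -8.2222
Σ_{t=1}^{7}(z_t−z̄)(z_{t+2}−z̄) = 16.5679
γ_2 = 16.5679 / 9 = 1.841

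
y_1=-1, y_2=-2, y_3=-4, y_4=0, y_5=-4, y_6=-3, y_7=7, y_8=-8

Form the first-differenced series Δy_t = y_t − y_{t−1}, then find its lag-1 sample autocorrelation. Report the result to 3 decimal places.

First differences Δy: -1, -2, 4, -4, 1, 10, -15
Mean of differences = -1.0000
Numerator Σ(Δy_t−Δȳ)(Δy_{t+1}−Δȳ) = -158.0000
Denominator Σ(Δy_t−Δȳ)² = 356.0000
r_1(Δy) = -158.0000 / 356.0000 = -0.444

-0.444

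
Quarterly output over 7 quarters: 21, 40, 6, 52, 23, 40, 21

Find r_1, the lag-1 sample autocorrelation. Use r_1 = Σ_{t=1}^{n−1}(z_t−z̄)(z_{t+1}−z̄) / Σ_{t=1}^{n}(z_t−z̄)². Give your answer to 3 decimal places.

Mean z̄ = (21 + 40 + 6 + 52 + 23 + 40 + 21)/7 = 29.0000
Deviations from mean: -8.0000, 11.0000, -23.0000, 23.0000, -6.0000, 11.0000, -8.0000
Numerator Σ_{t=1}^{6}(z_t−z̄)(z_{t+1}−z̄) = -1162.0000
Denominator Σ(z_t−z̄)² = 1464.0000
r_1 = -1162.0000 / 1464.0000 = -0.794

-0.794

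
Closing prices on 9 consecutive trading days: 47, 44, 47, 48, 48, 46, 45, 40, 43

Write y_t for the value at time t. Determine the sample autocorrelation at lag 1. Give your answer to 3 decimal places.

0.409

Mean ȳ = (47 + 44 + 47 + 48 + 48 + 46 + 45 + 40 + 43)/9 = 45.3333
Numerator Σ_{t=1}^{8}(y_t−ȳ)(y_{t+1}−ȳ) = 22.8889
Denominator Σ(y_t−ȳ)² = 56.0000
r_1 = 22.8889 / 56.0000 = 0.409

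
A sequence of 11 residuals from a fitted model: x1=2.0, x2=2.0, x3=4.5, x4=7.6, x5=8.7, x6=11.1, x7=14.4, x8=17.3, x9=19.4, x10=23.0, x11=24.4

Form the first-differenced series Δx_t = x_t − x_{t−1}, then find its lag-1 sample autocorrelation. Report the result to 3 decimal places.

First differences Δx: 0.0, 2.5, 3.1, 1.1, 2.4, 3.3, 2.9, 2.1, 3.6, 1.4
Mean of differences = 2.2400
Numerator Σ(Δx_t−Δx̄)(Δx_{t+1}−Δx̄) = -2.0776
Denominator Σ(Δx_t−Δx̄)² = 11.2840
r_1(Δx) = -2.0776 / 11.2840 = -0.184

-0.184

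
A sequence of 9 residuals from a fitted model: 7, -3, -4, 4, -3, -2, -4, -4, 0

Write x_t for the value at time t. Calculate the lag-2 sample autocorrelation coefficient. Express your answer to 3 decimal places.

-0.214

Mean x̄ = (7 − 3 − 4 + 4 − 3 − 2 − 4 − 4 + 0)/9 = -1.0000
Σ(x_t−x̄)(x_{t+2}−x̄) = (-24.0000) + (-10.0000) + (6.0000) + (-5.0000) + (6.0000) + (3.0000) + (-3.0000) = -27.0000
Denominator Σ(x_t−x̄)² = 126.0000
r_2 = -27.0000 / 126.0000 = -0.214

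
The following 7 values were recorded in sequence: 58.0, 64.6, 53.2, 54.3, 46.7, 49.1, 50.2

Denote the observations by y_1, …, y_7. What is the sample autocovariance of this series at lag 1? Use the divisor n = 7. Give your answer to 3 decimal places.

12.177

Mean ȳ = (58.0 + 64.6 + 53.2 + 54.3 + 46.7 + 49.1 + 50.2)/7 = 53.7286
Deviations: 4.2714, 10.8714, -0.5286, 0.5714, -7.0286, -4.6286, -3.5286
Σ_{t=1}^{6}(y_t−ȳ)(y_{t+1}−ȳ) = 85.2363
γ_1 = 85.2363 / 7 = 12.177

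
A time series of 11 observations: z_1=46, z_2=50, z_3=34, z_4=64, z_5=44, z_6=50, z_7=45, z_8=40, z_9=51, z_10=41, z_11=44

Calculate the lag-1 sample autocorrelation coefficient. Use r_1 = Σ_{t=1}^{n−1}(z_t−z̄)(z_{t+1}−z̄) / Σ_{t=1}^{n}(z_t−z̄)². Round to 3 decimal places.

-0.593

Mean z̄ = (46 + 50 + 34 + 64 + 44 + 50 + 45 + 40 + 51 + 41 + 44)/11 = 46.2727
Numerator Σ_{t=1}^{10}(z_t−z̄)(z_{t+1}−z̄) = -352.4380
Denominator Σ(z_t−z̄)² = 594.1818
r_1 = -352.4380 / 594.1818 = -0.593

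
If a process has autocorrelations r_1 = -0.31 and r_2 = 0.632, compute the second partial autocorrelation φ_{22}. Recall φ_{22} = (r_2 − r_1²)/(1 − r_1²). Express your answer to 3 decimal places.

φ_{22} = (r_2 − r_1²) / (1 − r_1²)
r_1² = (-0.31)² = 0.0961
Numerator = 0.632 − 0.0961 = 0.5359; denominator = 1 − 0.0961 = 0.9039
φ_{22} = 0.5359 / 0.9039 = 0.593

0.593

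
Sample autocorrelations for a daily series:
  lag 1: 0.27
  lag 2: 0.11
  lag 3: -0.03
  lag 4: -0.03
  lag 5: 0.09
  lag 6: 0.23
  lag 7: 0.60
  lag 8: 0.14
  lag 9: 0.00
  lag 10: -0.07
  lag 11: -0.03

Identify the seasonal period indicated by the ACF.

The largest autocorrelation is r_7 = 0.60; the remaining lags stay at or below 0.27. The elevated value at lag 1 (0.27), dropping to 0.11 at lag 2, reflects decaying short-term dependence rather than seasonality.
The dominant spike at lag 7 indicates a seasonal period of 7.

7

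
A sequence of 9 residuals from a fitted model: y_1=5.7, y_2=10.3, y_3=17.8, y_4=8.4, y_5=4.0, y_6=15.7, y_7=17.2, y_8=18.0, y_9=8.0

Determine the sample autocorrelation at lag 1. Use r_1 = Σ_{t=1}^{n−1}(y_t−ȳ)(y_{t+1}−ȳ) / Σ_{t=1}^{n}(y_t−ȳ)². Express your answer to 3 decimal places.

Mean ȳ = (5.7 + 10.3 + 17.8 + 8.4 + 4.0 + 15.7 + 17.2 + 18.0 + 8.0)/9 = 11.6778
Numerator Σ_{t=1}^{8}(y_t−ȳ)(y_{t+1}−ȳ) = 7.8906
Denominator Σ(y_t−ȳ)² = 244.9756
r_1 = 7.8906 / 244.9756 = 0.032

0.032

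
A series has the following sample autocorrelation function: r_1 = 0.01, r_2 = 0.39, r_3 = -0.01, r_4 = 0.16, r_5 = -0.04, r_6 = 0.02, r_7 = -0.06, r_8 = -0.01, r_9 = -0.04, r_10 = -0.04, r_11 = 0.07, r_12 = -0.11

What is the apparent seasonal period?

The largest autocorrelation is r_2 = 0.39, with a weaker echo at lag 4 (0.16); the remaining lags stay at or below 0.07.
The dominant spike at lag 2 indicates a seasonal period of 2.

2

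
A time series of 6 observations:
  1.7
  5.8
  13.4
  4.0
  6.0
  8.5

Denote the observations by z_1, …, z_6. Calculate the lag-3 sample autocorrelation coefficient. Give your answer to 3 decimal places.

0.320

Mean z̄ = (1.7 + 5.8 + 13.4 + 4.0 + 6.0 + 8.5)/6 = 6.5667
Deviations from mean: -4.8667, -0.7667, 6.8333, -2.5667, -0.5667, 1.9333
Σ(z_t−z̄)(z_{t+3}−z̄) = (12.4911) + (0.4344) + (13.2111) = 26.1367
Denominator Σ(z_t−z̄)² = 81.6133
r_3 = 26.1367 / 81.6133 = 0.320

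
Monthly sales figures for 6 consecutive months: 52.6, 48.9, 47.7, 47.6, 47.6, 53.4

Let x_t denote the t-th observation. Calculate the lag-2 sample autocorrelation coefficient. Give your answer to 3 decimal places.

-0.224

Mean x̄ = (52.6 + 48.9 + 47.7 + 47.6 + 47.6 + 53.4)/6 = 49.6333
Deviations from mean: 2.9667, -0.7333, -1.9333, -2.0333, -2.0333, 3.7667
Numerator Σ_{t=1}^{4}(x_t−x̄)(x_{t+2}−x̄) = -7.9722
Denominator Σ(x_t−x̄)² = 35.5333
r_2 = -7.9722 / 35.5333 = -0.224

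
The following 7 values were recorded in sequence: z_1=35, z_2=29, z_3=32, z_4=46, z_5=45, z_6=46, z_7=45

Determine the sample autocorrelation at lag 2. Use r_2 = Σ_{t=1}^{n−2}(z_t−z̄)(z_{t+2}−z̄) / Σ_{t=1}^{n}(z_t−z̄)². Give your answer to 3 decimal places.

Mean z̄ = (35 + 29 + 32 + 46 + 45 + 46 + 45)/7 = 39.7143
Deviations from mean: -4.7143, -10.7143, -7.7143, 6.2857, 5.2857, 6.2857, 5.2857
Numerator Σ_{t=1}^{5}(z_t−z̄)(z_{t+2}−z̄) = -4.3061
Denominator Σ(z_t−z̄)² = 331.4286
r_2 = -4.3061 / 331.4286 = -0.013

-0.013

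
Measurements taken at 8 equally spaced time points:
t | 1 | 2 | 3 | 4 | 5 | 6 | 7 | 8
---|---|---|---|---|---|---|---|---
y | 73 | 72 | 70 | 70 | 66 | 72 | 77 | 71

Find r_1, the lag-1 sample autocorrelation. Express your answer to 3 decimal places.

Mean ȳ = (73 + 72 + 70 + 70 + 66 + 72 + 77 + 71)/8 = 71.3750
Deviations from mean: 1.6250, 0.6250, -1.3750, -1.3750, -5.3750, 0.6250, 5.6250, -0.3750
Σ(y_t−ȳ)(y_{t+1}−ȳ) = (1.0156) + (-0.8594) + (1.8906) + (7.3906) + (-3.3594) + (3.5156) + (-2.1094) = 7.4844
Denominator Σ(y_t−ȳ)² = 67.8750
r_1 = 7.4844 / 67.8750 = 0.110

0.110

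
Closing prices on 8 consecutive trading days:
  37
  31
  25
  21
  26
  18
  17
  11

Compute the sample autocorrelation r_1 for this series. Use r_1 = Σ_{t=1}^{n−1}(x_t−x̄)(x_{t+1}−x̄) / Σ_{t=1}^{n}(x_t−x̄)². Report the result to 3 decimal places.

0.426

Mean x̄ = (37 + 31 + 25 + 21 + 26 + 18 + 17 + 11)/8 = 23.2500
Numerator Σ_{t=1}^{7}(x_t−x̄)(x_{t+1}−x̄) = 204.9375
Denominator Σ(x_t−x̄)² = 481.5000
r_1 = 204.9375 / 481.5000 = 0.426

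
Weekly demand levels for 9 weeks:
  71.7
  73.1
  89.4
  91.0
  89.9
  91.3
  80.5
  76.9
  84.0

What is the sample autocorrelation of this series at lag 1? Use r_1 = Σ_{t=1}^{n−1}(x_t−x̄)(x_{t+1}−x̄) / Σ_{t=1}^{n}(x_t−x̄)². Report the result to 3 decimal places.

0.406

Mean x̄ = (71.7 + 73.1 + 89.4 + 91.0 + 89.9 + 91.3 + 80.5 + 76.9 + 84.0)/9 = 83.0889
Numerator Σ_{t=1}^{8}(x_t−x̄)(x_{t+1}−x̄) = 199.5854
Denominator Σ(x_t−x̄)² = 491.5489
r_1 = 199.5854 / 491.5489 = 0.406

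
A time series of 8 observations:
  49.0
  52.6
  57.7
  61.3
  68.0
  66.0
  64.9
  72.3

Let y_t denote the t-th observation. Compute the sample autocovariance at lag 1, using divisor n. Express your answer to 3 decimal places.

28.230

Mean ȳ = (49.0 + 52.6 + 57.7 + 61.3 + 68.0 + 66.0 + 64.9 + 72.3)/8 = 61.4750
Σ_{t=1}^{7}(y_t−ȳ)(y_{t+1}−ȳ) = 225.8369
γ_1 = 225.8369 / 8 = 28.230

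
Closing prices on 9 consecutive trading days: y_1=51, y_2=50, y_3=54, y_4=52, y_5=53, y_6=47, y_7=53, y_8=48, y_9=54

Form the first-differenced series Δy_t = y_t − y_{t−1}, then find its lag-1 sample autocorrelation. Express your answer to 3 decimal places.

-0.750

First differences Δy: -1, 4, -2, 1, -6, 6, -5, 6
Mean of differences = 0.3750
Numerator Σ(Δy_t−Δȳ)(Δy_{t+1}−Δȳ) = -115.3906
Denominator Σ(Δy_t−Δȳ)² = 153.8750
r_1(Δy) = -115.3906 / 153.8750 = -0.750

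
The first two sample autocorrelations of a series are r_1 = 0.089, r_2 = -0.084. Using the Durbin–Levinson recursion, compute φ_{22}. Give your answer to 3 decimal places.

φ_{22} = (r_2 − r_1²) / (1 − r_1²)
r_1² = (0.089)² = 0.007921
Numerator = -0.084 − 0.0079 = -0.0919; denominator = 1 − 0.0079 = 0.9921
φ_{22} = -0.0919 / 0.9921 = -0.093

-0.093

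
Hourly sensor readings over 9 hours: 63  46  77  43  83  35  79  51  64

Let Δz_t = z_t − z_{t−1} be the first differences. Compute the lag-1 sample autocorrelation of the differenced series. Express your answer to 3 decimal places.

First differences Δz: -17, 31, -34, 40, -48, 44, -28, 13
Mean of differences = 0.1250
Numerator Σ(Δz_t−Δz̄)(Δz_{t+1}−Δz̄) = -8569.6406
Denominator Σ(Δz_t−Δz̄)² = 9198.8750
r_1(Δz) = -8569.6406 / 9198.8750 = -0.932

-0.932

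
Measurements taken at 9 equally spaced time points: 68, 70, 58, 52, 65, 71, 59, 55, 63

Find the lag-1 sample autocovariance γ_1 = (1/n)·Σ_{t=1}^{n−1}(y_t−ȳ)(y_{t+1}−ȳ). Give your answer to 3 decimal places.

4.580

Mean ȳ = (68 + 70 + 58 + 52 + 65 + 71 + 59 + 55 + 63)/9 = 62.3333
Σ_{t=1}^{8}(y_t−ȳ)(y_{t+1}−ȳ) = 41.2222
γ_1 = 41.2222 / 9 = 4.580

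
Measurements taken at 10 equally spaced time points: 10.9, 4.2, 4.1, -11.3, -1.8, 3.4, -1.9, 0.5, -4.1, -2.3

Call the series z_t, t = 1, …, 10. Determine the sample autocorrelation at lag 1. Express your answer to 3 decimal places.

Mean z̄ = (10.9 + 4.2 + 4.1 − 11.3 − 1.8 + 3.4 − 1.9 + 0.5 − 4.1 − 2.3)/10 = 0.1700
Numerator Σ_{t=1}^{9}(z_t−z̄)(z_{t+1}−z̄) = 32.0041
Denominator Σ(z_t−z̄)² = 321.4210
r_1 = 32.0041 / 321.4210 = 0.100

0.100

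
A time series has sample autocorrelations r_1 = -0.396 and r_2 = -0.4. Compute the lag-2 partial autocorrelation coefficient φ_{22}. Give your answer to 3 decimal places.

φ_{22} = (r_2 − r_1²) / (1 − r_1²)
r_1² = (-0.396)² = 0.156816
Numerator = -0.4 − 0.1568 = -0.5568; denominator = 1 − 0.1568 = 0.8432
φ_{22} = -0.5568 / 0.8432 = -0.660

-0.660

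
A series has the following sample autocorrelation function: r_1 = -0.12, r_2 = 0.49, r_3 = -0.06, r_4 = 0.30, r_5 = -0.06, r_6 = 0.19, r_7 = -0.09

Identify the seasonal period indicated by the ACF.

The largest autocorrelation is r_2 = 0.49, with weaker echoes at lags 4 (0.30) and 6 (0.19); the remaining lags stay at or below -0.06.
The dominant spike at lag 2 indicates a seasonal period of 2.

2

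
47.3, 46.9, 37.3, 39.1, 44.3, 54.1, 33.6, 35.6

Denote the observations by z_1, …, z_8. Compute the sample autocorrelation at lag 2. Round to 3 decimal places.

-0.532

Mean z̄ = (47.3 + 46.9 + 37.3 + 39.1 + 44.3 + 54.1 + 33.6 + 35.6)/8 = 42.2750
Deviations from mean: 5.0250, 4.6250, -4.9750, -3.1750, 2.0250, 11.8250, -8.6750, -6.6750
Σ(z_t−z̄)(z_{t+2}−z̄) = (-24.9994) + (-14.6844) + (-10.0744) + (-37.5444) + (-17.5669) + (-78.9319) = -183.8013
Denominator Σ(z_t−z̄)² = 345.2150
r_2 = -183.8013 / 345.2150 = -0.532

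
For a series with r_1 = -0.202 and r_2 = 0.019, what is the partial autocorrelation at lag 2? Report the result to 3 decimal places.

-0.023

φ_{22} = (r_2 − r_1²) / (1 − r_1²)
r_1² = (-0.202)² = 0.040804
Numerator = 0.019 − 0.0408 = -0.0218; denominator = 1 − 0.0408 = 0.9592
φ_{22} = -0.0218 / 0.9592 = -0.023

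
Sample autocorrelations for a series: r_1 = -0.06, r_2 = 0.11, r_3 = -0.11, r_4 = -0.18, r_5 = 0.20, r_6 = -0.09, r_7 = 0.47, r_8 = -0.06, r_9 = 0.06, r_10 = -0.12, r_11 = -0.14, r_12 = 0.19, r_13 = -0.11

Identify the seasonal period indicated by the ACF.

The largest autocorrelation is r_7 = 0.47; the remaining lags stay at or below 0.20.
The dominant spike at lag 7 indicates a seasonal period of 7.

7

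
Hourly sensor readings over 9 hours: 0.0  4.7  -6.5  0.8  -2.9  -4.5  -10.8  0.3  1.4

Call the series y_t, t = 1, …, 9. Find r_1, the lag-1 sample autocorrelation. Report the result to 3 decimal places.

Mean ȳ = (0.0 + 4.7 − 6.5 + 0.8 − 2.9 − 4.5 − 10.8 + 0.3 + 1.4)/9 = -1.9444
Numerator Σ_{t=1}^{8}(y_t−ȳ)(y_{t+1}−ȳ) = -19.7709
Denominator Σ(y_t−ȳ)² = 178.3022
r_1 = -19.7709 / 178.3022 = -0.111

-0.111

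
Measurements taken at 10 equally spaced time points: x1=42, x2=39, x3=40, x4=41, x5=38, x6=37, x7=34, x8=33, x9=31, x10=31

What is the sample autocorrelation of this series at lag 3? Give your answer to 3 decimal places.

Mean x̄ = (42 + 39 + 40 + 41 + 38 + 37 + 34 + 33 + 31 + 31)/10 = 36.6000
Numerator Σ_{t=1}^{7}(x_t−x̄)(x_{t+3}−x̄) = 24.3200
Denominator Σ(x_t−x̄)² = 150.4000
r_3 = 24.3200 / 150.4000 = 0.162

0.162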